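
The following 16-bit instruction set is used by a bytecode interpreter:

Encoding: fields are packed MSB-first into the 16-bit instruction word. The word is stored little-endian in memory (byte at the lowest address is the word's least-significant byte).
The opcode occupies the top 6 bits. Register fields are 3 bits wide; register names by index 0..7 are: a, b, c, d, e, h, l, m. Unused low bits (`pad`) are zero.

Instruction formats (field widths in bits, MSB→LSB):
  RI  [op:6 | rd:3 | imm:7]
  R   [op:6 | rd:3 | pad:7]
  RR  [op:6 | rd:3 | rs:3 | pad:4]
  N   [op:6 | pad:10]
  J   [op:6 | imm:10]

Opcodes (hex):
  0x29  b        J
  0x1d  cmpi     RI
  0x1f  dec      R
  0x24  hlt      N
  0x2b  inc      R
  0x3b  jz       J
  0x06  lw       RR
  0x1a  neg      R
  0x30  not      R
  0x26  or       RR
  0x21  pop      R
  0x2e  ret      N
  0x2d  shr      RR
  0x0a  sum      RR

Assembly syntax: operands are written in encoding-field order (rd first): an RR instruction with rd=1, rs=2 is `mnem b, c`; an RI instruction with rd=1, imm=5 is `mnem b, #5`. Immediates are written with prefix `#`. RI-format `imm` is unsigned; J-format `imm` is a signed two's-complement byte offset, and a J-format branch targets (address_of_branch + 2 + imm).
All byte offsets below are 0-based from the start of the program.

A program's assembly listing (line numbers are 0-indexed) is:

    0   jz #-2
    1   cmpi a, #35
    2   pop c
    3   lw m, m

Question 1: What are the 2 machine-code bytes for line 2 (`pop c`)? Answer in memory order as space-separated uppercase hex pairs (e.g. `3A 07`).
2. pop fields op=0x21:6|rd=2:3|pad=0:7 → word 8500h → 00 85

00 85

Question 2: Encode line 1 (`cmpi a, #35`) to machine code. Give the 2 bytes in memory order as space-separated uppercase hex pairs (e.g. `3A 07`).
23 74

L1: cmpi op=0x1d:6|rd=0:3|imm=35:7 ⇒ 0x7423 ⇒ little 23 74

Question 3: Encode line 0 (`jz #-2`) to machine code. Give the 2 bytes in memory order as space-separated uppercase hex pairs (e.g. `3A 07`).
0. jz fields op=0x3b:6|imm=-2:10 → word effeh → fe ef

FE EF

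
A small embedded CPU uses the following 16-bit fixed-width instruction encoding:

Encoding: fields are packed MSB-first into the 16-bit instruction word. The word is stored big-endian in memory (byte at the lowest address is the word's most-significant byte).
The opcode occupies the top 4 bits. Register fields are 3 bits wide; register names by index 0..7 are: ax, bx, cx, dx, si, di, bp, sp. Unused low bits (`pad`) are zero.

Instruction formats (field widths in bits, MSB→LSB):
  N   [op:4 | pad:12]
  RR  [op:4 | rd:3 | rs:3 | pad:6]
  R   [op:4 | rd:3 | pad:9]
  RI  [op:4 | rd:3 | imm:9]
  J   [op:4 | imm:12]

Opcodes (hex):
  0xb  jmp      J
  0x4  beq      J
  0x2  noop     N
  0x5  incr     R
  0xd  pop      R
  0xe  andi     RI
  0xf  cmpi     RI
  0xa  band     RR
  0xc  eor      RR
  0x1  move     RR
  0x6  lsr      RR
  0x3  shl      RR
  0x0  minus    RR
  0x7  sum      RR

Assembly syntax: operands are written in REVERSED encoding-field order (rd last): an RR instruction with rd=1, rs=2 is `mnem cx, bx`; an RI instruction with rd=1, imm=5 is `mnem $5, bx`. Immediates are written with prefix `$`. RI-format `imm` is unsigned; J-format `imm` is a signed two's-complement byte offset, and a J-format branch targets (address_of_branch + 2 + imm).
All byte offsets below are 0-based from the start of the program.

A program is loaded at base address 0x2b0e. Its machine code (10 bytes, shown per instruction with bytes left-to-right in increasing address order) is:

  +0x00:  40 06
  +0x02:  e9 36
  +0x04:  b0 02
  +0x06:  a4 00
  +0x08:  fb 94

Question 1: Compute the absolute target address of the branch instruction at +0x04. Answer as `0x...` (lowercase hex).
[04] b0 02 → 0xb002
  opcode bits[15:12]=0xb: jmp/J
  imm@[11:0]=0x2 ⇒ $2
  target = base 0x2b0e + off 0x04 + 2 + imm 2 = 0x2b16

0x2b16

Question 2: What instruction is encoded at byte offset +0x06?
band ax, cx

[06] a4 00 → 0xa400
  opcode bits[15:12]=0xa: band/RR
  rd: (w>>9)&0x7=0x2 → cx
  rs: (w>>6)&0x7=0x0 → ax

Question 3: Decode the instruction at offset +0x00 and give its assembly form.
@+00  big-endian(40 06) = 0x4006
  opcode bits[15:12]=0x4: beq/J
  imm@[11:0]=0x6 ⇒ $6

beq $6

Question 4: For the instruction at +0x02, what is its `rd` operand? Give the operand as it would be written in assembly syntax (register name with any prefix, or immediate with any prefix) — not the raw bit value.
@+02  big-endian(e9 36) = 0xe936
  top 4b → 0xe → andi [RI]
  [11:9] rd=4 = si
  [8:0] imm=310 = $310

si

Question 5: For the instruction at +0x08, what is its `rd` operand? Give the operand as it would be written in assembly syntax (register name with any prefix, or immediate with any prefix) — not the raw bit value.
[08] fb 94 → 0xfb94
  opcode bits[15:12]=0xf: cmpi/RI
  rd: (w>>9)&0x7=0x5 → di
  imm: (w>>0)&0x1ff=0x194 → $404

di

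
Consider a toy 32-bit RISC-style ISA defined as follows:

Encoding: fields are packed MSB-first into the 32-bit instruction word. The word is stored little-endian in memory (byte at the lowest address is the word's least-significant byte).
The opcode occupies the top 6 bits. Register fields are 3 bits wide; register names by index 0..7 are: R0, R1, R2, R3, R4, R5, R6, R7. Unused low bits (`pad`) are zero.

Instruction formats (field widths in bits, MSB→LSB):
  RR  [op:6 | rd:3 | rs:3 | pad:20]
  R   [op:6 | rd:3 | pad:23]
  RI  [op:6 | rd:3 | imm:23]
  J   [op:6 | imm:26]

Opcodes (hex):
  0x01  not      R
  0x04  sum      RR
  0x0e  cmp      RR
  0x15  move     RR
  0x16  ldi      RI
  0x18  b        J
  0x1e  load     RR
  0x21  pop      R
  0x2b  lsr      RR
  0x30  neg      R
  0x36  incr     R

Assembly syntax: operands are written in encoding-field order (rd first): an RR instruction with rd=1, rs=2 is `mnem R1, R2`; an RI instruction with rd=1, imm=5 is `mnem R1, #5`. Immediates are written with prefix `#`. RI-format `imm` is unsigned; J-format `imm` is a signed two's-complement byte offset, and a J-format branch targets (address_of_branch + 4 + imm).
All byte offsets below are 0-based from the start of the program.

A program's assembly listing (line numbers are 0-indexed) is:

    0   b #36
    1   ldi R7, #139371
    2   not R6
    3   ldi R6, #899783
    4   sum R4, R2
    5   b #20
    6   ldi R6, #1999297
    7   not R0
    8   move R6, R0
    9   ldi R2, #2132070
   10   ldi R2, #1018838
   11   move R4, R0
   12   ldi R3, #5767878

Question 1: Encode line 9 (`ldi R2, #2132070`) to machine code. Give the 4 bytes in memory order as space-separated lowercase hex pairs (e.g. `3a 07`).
line 9 (ldi): pack op=0x16:6|rd=2:3|imm=2132070:23 = 0x59208866; little→ 66 88 20 59

66 88 20 59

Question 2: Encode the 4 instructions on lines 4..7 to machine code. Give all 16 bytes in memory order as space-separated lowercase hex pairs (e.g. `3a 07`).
line 4 (sum): pack op=0x4:6|rd=4:3|rs=2:3|pad=0:20 = 0x12200000; little→ 00 00 20 12
line 5 (b): pack op=0x18:6|imm=20:26 = 0x60000014; little→ 14 00 00 60
line 6 (ldi): pack op=0x16:6|rd=6:3|imm=1999297:23 = 0x5b1e81c1; little→ c1 81 1e 5b
line 7 (not): pack op=0x1:6|rd=0:3|pad=0:23 = 0x04000000; little→ 00 00 00 04

00 00 20 12 14 00 00 60 c1 81 1e 5b 00 00 00 04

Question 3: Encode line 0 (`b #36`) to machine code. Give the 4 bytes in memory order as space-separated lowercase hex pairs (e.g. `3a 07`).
24 00 00 60

0. b fields op=0x18:6|imm=36:26 → word 60000024h → 24 00 00 60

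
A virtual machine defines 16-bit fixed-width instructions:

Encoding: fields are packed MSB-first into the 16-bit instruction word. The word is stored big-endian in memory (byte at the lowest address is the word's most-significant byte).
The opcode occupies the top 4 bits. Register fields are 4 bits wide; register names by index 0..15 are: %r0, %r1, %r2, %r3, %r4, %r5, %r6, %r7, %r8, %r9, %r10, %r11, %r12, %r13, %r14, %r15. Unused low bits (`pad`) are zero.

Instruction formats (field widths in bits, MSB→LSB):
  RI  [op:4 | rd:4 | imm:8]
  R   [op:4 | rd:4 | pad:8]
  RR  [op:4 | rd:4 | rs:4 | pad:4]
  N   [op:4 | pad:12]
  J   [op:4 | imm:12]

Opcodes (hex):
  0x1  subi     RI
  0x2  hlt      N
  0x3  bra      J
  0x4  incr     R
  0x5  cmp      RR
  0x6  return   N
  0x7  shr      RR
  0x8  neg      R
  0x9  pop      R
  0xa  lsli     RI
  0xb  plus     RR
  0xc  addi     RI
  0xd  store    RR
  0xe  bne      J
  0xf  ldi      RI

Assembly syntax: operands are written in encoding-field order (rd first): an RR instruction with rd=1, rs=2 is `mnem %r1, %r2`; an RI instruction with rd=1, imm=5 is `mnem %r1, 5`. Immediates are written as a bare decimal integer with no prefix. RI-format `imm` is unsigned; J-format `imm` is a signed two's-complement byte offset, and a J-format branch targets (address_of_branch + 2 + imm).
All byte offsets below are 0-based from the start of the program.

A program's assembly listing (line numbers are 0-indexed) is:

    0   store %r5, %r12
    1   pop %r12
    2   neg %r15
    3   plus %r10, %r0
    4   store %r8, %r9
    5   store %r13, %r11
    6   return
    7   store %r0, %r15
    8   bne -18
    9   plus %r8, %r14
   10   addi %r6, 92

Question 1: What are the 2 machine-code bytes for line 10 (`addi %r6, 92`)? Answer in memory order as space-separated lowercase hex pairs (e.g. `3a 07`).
c6 5c

line 10 (addi): pack op=0xc:4|rd=6:4|imm=92:8 = 0xc65c; big→ c6 5c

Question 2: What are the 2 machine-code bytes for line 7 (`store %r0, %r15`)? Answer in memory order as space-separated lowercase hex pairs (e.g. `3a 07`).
d0 f0

L7: store op=0xd:4|rd=0:4|rs=15:4|pad=0:4 ⇒ 0xd0f0 ⇒ big d0 f0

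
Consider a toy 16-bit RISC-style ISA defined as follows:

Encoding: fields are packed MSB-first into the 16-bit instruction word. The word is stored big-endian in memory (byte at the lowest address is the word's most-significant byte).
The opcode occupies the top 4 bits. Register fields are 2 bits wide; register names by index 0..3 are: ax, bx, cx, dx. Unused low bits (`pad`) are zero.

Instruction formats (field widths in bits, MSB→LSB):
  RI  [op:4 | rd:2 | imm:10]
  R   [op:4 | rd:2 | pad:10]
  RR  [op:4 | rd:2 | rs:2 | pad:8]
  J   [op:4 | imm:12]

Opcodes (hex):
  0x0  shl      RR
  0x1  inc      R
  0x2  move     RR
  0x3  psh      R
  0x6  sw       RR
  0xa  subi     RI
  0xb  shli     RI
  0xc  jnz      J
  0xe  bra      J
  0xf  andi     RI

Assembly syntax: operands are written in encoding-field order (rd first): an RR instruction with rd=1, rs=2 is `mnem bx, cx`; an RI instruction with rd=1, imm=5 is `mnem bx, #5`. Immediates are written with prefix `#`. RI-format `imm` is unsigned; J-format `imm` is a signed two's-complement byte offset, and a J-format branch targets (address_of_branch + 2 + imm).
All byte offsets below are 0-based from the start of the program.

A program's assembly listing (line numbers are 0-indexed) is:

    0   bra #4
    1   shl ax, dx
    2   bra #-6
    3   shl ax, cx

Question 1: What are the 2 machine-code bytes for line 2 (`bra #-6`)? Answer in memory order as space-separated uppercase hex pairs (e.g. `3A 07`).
EF FA

line 2 (bra): pack op=0xe:4|imm=-6:12 = 0xeffa; big→ ef fa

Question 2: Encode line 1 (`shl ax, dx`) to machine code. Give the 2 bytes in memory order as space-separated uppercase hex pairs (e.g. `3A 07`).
03 00

1. shl fields op=0x0:4|rd=0:2|rs=3:2|pad=0:8 → word 0300h → 03 00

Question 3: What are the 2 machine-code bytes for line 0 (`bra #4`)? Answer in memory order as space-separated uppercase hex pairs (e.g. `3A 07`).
line 0 (bra): pack op=0xe:4|imm=4:12 = 0xe004; big→ e0 04

E0 04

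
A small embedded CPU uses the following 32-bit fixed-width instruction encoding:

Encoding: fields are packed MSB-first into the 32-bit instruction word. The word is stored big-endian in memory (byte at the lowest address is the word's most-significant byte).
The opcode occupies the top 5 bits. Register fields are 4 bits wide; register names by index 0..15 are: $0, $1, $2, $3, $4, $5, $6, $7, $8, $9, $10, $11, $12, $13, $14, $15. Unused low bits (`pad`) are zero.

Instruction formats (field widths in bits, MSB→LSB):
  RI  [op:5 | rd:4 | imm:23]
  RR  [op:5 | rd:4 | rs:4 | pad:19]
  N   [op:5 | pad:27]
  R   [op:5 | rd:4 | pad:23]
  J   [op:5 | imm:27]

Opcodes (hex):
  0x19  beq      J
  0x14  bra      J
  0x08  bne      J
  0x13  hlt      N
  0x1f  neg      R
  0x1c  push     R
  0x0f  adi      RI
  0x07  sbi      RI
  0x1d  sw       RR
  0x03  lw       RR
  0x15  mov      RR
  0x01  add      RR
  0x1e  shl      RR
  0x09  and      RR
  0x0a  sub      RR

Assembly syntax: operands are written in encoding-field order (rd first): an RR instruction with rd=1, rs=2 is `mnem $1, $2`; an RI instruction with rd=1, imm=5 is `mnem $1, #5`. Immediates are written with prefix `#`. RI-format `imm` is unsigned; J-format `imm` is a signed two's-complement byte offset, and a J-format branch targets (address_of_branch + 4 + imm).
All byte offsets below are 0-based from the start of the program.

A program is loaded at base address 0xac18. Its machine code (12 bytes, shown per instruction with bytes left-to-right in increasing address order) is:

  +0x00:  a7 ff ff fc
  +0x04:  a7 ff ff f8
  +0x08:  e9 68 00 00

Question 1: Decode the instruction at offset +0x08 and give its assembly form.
+0x08: e9 68 00 00 ⇒ word 0xe9680000 (big)
  op=0xe9680000>>27=0x1d ⇒ sw (RR)
  rd@[26:23]=0x2 ⇒ $2
  rs@[22:19]=0xd ⇒ $13

sw $2, $13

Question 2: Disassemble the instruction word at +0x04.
bra #-8

[04] a7 ff ff f8 → 0xa7fffff8
  op=0xa7fffff8>>27=0x14 ⇒ bra (J)
  imm@[26:0]=0x7fffff8 (s27→-8) ⇒ #-8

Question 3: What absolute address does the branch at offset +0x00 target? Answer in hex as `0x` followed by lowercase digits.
+0x00: a7 ff ff fc ⇒ word 0xa7fffffc (big)
  top 5b → 0x14 → bra [J]
  imm: (w>>0)&0x7ffffff=0x7fffffc (s27→-4) → #-4
  target = base 0xac18 + off 0x00 + 4 + imm -4 = 0xac18

0xac18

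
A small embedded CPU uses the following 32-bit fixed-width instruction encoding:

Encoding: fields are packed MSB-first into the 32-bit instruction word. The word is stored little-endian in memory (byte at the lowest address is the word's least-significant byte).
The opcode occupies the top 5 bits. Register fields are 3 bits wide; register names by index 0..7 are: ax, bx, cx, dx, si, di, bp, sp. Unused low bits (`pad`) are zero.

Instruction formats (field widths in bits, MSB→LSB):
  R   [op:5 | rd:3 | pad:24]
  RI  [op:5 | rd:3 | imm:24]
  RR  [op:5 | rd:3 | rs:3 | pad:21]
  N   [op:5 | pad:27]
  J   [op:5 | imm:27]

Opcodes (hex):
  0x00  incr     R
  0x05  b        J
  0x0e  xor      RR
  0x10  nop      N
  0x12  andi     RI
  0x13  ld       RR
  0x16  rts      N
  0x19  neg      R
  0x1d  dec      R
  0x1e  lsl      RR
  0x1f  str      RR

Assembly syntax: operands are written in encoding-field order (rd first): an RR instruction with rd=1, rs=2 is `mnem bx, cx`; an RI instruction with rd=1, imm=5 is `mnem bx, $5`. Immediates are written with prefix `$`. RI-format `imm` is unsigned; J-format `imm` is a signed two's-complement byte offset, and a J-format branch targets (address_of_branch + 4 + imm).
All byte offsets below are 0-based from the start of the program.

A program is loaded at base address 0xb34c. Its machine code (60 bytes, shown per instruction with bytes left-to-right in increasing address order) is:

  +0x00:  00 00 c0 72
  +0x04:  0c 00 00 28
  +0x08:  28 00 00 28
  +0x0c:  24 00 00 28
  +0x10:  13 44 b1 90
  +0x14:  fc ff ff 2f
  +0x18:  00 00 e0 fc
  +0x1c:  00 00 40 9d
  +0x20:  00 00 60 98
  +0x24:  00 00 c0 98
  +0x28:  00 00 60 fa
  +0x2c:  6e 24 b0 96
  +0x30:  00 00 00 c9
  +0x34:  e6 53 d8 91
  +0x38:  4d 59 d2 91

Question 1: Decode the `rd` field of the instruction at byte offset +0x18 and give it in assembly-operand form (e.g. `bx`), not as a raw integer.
si

@+18  little-endian(00 00 e0 fc) = 0xfce00000
  op=0xfce00000>>27=0x1f ⇒ str (RR)
  rd@[26:24]=0x4 ⇒ si
  rs@[23:21]=0x7 ⇒ sp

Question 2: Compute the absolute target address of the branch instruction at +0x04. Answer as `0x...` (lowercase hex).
+0x04: 0c 00 00 28 ⇒ word 0x2800000c (little)
  opcode bits[31:27]=0x5: b/J
  [26:0] imm=12 = $12
  target = base 0xb34c + off 0x04 + 4 + imm 12 = 0xb360

0xb360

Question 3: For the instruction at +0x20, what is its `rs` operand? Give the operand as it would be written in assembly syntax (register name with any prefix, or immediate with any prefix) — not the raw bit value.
off 0x20: read 00 00 60 98 as little → 0x98600000
  op=0x98600000>>27=0x13 ⇒ ld (RR)
  rd@[26:24]=0x0 ⇒ ax
  rs@[23:21]=0x3 ⇒ dx

dx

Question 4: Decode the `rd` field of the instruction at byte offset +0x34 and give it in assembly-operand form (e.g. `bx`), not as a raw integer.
[34] e6 53 d8 91 → 0x91d853e6
  top 5b → 0x12 → andi [RI]
  rd@[26:24]=0x1 ⇒ bx
  imm@[23:0]=0xd853e6 ⇒ $14177254

bx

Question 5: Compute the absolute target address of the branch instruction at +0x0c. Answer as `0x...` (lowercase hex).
0xb380

@+0c  little-endian(24 00 00 28) = 0x28000024
  top 5b → 0x5 → b [J]
  imm@[26:0]=0x24 ⇒ $36
  target = base 0xb34c + off 0x0c + 4 + imm 36 = 0xb380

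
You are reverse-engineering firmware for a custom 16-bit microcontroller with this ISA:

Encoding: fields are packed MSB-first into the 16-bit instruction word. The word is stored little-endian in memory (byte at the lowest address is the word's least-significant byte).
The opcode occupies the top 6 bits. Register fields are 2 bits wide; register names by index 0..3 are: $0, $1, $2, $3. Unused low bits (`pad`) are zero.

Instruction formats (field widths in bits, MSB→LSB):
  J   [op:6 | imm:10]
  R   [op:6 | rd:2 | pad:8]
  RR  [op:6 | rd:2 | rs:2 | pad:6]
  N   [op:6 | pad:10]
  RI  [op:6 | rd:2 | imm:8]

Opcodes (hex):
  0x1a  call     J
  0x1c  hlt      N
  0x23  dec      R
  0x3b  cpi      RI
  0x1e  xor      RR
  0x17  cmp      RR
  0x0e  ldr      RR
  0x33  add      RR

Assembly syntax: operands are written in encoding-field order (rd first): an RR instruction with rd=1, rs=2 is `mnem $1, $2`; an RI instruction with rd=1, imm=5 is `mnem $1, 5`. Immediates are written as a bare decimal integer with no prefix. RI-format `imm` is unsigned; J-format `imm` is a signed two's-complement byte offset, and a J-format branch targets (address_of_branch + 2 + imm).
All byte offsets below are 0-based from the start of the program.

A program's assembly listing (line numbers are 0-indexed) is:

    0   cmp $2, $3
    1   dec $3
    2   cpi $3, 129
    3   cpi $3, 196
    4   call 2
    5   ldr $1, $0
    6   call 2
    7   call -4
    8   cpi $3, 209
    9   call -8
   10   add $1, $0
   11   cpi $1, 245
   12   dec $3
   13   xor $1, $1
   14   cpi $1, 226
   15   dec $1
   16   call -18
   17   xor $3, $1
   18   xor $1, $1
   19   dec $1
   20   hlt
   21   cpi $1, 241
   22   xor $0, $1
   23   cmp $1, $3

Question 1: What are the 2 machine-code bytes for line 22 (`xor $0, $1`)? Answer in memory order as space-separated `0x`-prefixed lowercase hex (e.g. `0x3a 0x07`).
22. xor fields op=0x1e:6|rd=0:2|rs=1:2|pad=0:6 → word 7840h → 40 78

0x40 0x78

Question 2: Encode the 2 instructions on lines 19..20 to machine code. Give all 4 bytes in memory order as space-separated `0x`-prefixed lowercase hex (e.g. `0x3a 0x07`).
19. dec fields op=0x23:6|rd=1:2|pad=0:8 → word 8d00h → 00 8d
20. hlt fields op=0x1c:6|pad=0:10 → word 7000h → 00 70

0x00 0x8d 0x00 0x70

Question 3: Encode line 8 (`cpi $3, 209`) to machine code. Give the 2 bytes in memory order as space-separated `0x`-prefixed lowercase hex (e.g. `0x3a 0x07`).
0xd1 0xef

line 8 (cpi): pack op=0x3b:6|rd=3:2|imm=209:8 = 0xefd1; little→ d1 ef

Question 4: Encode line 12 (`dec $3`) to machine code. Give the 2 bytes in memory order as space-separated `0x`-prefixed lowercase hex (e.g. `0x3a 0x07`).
0x00 0x8f

L12: dec op=0x23:6|rd=3:2|pad=0:8 ⇒ 0x8f00 ⇒ little 00 8f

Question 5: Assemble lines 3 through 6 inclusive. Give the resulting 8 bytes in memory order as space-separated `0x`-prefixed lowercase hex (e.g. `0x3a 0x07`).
line 3 (cpi): pack op=0x3b:6|rd=3:2|imm=196:8 = 0xefc4; little→ c4 ef
line 4 (call): pack op=0x1a:6|imm=2:10 = 0x6802; little→ 02 68
line 5 (ldr): pack op=0xe:6|rd=1:2|rs=0:2|pad=0:6 = 0x3900; little→ 00 39
line 6 (call): pack op=0x1a:6|imm=2:10 = 0x6802; little→ 02 68

0xc4 0xef 0x02 0x68 0x00 0x39 0x02 0x68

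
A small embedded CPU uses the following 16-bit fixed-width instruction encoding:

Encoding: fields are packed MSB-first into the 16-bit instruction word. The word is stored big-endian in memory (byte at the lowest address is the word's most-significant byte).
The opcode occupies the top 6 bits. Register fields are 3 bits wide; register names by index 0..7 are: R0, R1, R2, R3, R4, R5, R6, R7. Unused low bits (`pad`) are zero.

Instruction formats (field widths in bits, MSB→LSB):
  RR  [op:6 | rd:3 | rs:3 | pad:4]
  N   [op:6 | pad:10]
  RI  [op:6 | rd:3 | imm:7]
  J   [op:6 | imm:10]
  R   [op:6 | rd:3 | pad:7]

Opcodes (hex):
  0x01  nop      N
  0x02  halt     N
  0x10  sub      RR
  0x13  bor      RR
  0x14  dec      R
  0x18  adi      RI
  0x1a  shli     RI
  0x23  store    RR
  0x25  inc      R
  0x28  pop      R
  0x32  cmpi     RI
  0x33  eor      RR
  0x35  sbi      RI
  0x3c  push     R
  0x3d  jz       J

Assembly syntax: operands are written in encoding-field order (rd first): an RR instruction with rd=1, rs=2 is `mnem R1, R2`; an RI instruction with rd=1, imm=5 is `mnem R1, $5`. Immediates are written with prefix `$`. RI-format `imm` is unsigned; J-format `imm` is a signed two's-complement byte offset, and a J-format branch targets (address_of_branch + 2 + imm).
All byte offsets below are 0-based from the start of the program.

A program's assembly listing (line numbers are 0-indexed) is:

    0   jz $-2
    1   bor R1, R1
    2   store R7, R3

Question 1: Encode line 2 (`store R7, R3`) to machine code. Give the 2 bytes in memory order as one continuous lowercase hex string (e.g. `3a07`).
8fb0

L2: store op=0x23:6|rd=7:3|rs=3:3|pad=0:4 ⇒ 0x8fb0 ⇒ big 8f b0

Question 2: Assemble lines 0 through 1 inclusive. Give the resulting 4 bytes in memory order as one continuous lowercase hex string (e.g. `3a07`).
f7fe4c90

line 0 (jz): pack op=0x3d:6|imm=-2:10 = 0xf7fe; big→ f7 fe
line 1 (bor): pack op=0x13:6|rd=1:3|rs=1:3|pad=0:4 = 0x4c90; big→ 4c 90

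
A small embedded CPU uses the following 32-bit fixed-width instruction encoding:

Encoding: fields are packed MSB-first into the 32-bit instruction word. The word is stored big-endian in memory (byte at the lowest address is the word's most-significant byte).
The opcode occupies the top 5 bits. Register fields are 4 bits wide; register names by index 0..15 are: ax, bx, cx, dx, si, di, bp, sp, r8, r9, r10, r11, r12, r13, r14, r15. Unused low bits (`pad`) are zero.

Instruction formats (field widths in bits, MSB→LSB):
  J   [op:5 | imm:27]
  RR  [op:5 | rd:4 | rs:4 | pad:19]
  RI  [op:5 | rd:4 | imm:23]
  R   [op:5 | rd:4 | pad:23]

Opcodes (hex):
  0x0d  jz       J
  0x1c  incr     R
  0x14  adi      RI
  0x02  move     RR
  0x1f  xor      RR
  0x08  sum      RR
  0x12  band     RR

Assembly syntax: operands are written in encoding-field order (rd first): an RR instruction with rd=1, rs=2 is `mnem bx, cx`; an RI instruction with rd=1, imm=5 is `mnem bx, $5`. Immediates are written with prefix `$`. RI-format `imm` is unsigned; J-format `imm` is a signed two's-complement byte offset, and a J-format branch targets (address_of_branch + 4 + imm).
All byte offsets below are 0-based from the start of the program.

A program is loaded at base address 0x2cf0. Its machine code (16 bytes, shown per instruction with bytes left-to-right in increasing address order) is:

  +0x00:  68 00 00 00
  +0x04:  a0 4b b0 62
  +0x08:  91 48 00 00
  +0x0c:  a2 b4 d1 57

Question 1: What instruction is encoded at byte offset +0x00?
jz $0

+0x00: 68 00 00 00 ⇒ word 0x68000000 (big)
  opcode bits[31:27]=0xd: jz/J
  imm: (w>>0)&0x7ffffff=0x0 → $0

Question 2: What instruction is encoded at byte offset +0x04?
+0x04: a0 4b b0 62 ⇒ word 0xa04bb062 (big)
  op=0xa04bb062>>27=0x14 ⇒ adi (RI)
  rd: (w>>23)&0xf=0x0 → ax
  imm: (w>>0)&0x7fffff=0x4bb062 → $4960354

adi ax, $4960354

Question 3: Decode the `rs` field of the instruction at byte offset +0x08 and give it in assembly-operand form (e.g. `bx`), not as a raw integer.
r9

off 0x08: read 91 48 00 00 as big → 0x91480000
  opcode bits[31:27]=0x12: band/RR
  rd@[26:23]=0x2 ⇒ cx
  rs@[22:19]=0x9 ⇒ r9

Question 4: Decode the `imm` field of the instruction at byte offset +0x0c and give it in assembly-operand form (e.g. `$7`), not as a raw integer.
@+0c  big-endian(a2 b4 d1 57) = 0xa2b4d157
  top 5b → 0x14 → adi [RI]
  [26:23] rd=5 = di
  [22:0] imm=3461463 = $3461463

$3461463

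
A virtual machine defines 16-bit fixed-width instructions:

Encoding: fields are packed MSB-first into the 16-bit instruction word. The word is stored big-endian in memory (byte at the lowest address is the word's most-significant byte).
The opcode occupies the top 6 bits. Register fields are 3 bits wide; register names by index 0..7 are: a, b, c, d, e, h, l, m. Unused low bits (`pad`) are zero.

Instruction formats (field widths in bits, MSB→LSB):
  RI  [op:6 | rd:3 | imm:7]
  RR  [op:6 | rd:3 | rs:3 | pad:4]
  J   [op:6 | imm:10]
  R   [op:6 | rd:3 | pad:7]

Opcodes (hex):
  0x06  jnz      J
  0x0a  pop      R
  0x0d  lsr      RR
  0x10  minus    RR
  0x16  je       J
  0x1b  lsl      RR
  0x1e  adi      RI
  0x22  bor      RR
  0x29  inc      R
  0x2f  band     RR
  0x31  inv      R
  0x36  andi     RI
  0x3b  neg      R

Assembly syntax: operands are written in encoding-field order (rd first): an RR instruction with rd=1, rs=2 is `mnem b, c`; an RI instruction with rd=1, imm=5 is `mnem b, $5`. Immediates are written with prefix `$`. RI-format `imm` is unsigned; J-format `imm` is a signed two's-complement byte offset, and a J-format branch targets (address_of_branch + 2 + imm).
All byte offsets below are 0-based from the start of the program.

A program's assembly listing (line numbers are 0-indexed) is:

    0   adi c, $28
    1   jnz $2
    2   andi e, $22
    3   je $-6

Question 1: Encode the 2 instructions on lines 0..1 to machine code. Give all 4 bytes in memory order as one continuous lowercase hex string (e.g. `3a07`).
791c1802

line 0 (adi): pack op=0x1e:6|rd=2:3|imm=28:7 = 0x791c; big→ 79 1c
line 1 (jnz): pack op=0x6:6|imm=2:10 = 0x1802; big→ 18 02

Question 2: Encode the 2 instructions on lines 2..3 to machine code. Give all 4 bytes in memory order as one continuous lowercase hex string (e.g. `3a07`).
da165bfa

line 2 (andi): pack op=0x36:6|rd=4:3|imm=22:7 = 0xda16; big→ da 16
line 3 (je): pack op=0x16:6|imm=-6:10 = 0x5bfa; big→ 5b fa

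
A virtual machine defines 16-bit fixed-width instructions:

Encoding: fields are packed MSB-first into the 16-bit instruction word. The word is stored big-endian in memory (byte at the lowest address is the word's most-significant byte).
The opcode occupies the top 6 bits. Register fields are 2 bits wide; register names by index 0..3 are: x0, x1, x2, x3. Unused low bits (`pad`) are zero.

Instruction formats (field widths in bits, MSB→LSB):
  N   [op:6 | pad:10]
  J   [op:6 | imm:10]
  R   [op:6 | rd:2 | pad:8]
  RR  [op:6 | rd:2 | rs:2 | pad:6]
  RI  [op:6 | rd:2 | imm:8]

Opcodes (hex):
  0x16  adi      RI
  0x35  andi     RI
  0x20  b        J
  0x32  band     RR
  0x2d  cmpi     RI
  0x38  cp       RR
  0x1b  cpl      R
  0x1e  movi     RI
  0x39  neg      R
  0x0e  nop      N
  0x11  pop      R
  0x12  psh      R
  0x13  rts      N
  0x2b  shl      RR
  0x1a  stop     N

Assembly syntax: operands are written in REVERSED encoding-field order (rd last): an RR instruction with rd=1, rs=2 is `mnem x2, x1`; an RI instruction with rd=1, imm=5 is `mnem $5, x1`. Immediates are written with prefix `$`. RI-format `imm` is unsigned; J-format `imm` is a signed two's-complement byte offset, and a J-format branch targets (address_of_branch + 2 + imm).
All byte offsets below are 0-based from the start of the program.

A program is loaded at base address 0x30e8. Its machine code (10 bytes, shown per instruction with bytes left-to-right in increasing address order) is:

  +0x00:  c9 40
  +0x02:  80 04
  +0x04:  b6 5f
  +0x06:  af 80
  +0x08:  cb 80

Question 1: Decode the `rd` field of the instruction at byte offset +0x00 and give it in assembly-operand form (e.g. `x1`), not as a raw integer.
x1

@+00  big-endian(c9 40) = 0xc940
  op=0xc940>>10=0x32 ⇒ band (RR)
  rd: (w>>8)&0x3=0x1 → x1
  rs: (w>>6)&0x3=0x1 → x1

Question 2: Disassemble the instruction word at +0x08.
+0x08: cb 80 ⇒ word 0xcb80 (big)
  opcode bits[15:10]=0x32: band/RR
  rd@[9:8]=0x3 ⇒ x3
  rs@[7:6]=0x2 ⇒ x2

band x2, x3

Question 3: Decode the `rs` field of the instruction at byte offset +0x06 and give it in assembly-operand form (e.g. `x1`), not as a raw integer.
x2

@+06  big-endian(af 80) = 0xaf80
  opcode bits[15:10]=0x2b: shl/RR
  rd@[9:8]=0x3 ⇒ x3
  rs@[7:6]=0x2 ⇒ x2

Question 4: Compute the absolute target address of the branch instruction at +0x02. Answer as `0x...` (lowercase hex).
0x30f0

[02] 80 04 → 0x8004
  opcode bits[15:10]=0x20: b/J
  [9:0] imm=4 = $4
  target = base 0x30e8 + off 0x02 + 2 + imm 4 = 0x30f0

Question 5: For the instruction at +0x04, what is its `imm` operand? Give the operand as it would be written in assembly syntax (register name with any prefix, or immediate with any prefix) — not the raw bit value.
off 0x04: read b6 5f as big → 0xb65f
  op=0xb65f>>10=0x2d ⇒ cmpi (RI)
  [9:8] rd=2 = x2
  [7:0] imm=95 = $95

$95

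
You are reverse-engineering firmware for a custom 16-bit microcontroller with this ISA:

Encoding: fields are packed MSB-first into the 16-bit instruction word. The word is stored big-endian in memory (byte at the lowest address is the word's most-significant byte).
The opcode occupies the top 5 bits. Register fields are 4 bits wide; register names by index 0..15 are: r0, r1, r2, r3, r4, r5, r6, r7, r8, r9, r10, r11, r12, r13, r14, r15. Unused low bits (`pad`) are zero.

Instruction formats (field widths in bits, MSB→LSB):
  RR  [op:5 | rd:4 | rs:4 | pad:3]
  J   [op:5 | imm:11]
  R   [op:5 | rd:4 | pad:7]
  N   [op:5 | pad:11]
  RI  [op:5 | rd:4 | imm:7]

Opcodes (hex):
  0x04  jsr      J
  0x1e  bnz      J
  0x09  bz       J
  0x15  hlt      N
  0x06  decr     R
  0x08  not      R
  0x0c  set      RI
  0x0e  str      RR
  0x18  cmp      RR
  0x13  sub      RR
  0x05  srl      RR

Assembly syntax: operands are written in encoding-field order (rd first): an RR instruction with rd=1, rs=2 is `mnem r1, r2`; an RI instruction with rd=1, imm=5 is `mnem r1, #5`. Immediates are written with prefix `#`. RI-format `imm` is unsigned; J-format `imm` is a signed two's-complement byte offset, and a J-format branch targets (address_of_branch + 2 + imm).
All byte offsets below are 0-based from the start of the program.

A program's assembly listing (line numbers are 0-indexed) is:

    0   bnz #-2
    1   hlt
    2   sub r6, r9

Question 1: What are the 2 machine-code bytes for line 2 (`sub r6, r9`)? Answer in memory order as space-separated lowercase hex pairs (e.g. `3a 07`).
2. sub fields op=0x13:5|rd=6:4|rs=9:4|pad=0:3 → word 9b48h → 9b 48

9b 48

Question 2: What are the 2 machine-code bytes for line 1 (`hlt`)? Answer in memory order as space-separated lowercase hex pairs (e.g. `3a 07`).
a8 00

line 1 (hlt): pack op=0x15:5|pad=0:11 = 0xa800; big→ a8 00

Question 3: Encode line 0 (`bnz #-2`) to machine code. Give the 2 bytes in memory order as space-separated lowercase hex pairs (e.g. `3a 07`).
L0: bnz op=0x1e:5|imm=-2:11 ⇒ 0xf7fe ⇒ big f7 fe

f7 fe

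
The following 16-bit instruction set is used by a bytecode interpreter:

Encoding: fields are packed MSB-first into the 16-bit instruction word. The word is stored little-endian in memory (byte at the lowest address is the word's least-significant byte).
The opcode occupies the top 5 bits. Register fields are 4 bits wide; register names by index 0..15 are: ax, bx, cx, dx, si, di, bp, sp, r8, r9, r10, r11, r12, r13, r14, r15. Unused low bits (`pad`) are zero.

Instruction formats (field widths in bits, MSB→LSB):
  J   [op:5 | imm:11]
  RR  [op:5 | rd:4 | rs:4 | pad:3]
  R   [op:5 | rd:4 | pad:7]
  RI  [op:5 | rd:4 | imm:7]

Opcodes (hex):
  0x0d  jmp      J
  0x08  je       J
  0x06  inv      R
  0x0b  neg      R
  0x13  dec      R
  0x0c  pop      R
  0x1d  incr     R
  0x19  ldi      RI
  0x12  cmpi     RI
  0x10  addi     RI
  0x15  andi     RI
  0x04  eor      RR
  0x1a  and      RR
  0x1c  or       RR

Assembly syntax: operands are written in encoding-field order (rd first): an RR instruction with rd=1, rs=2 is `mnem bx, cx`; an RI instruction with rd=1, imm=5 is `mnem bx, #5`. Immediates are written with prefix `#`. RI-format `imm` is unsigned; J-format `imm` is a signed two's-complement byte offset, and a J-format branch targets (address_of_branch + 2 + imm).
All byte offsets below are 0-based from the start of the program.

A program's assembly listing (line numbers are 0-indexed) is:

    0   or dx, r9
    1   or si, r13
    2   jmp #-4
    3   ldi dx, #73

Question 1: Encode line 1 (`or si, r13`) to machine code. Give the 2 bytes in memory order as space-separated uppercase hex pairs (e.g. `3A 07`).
L1: or op=0x1c:5|rd=4:4|rs=13:4|pad=0:3 ⇒ 0xe268 ⇒ little 68 e2

68 E2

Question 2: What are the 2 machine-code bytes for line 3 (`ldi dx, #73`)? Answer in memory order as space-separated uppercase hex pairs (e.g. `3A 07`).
line 3 (ldi): pack op=0x19:5|rd=3:4|imm=73:7 = 0xc9c9; little→ c9 c9

C9 C9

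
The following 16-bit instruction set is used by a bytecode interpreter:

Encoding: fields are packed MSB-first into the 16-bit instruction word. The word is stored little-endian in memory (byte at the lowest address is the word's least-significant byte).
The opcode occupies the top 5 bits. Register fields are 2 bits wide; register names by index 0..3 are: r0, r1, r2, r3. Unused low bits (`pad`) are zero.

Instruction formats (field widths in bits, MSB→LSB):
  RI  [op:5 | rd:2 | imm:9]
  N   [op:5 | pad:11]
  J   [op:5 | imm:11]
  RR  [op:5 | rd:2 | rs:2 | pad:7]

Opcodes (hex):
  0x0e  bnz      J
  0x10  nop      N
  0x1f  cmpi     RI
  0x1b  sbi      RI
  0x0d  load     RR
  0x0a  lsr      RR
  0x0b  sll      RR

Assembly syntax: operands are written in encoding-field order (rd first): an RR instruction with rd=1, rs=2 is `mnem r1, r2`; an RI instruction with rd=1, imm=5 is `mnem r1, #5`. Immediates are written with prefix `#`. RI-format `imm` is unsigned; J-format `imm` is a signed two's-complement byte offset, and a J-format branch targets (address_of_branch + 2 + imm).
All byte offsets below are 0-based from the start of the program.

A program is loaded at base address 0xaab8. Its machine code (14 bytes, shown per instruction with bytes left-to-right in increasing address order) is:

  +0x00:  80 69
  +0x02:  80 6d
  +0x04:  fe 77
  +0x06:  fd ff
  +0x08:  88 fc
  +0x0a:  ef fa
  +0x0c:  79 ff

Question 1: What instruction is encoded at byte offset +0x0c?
cmpi r3, #377

off 0x0c: read 79 ff as little → 0xff79
  op=0xff79>>11=0x1f ⇒ cmpi (RI)
  rd@[10:9]=0x3 ⇒ r3
  imm@[8:0]=0x179 ⇒ #377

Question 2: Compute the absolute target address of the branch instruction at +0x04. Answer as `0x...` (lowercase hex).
0xaabc

off 0x04: read fe 77 as little → 0x77fe
  top 5b → 0xe → bnz [J]
  imm@[10:0]=0x7fe (s11→-2) ⇒ #-2
  target = base 0xaab8 + off 0x04 + 2 + imm -2 = 0xaabc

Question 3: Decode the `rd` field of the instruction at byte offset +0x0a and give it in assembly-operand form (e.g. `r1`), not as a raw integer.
off 0x0a: read ef fa as little → 0xfaef
  op=0xfaef>>11=0x1f ⇒ cmpi (RI)
  rd@[10:9]=0x1 ⇒ r1
  imm@[8:0]=0xef ⇒ #239

r1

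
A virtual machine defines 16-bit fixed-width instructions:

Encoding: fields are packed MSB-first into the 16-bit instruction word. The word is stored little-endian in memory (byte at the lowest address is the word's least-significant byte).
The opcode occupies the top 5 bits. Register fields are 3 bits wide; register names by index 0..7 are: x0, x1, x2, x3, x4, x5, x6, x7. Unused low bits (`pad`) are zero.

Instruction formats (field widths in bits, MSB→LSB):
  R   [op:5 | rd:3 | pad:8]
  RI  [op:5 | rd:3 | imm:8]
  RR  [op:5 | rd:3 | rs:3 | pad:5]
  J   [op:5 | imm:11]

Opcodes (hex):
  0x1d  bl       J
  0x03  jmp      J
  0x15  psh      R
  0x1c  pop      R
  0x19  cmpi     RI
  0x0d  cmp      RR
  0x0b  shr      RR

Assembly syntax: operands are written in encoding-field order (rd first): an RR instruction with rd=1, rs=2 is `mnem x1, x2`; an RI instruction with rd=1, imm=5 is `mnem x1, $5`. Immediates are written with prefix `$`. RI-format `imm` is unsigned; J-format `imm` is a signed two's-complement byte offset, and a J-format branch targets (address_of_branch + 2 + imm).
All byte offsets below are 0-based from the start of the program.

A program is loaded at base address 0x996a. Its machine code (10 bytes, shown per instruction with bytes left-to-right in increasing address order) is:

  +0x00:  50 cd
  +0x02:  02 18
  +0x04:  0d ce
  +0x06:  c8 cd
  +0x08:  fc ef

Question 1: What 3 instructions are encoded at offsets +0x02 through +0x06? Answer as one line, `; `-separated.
off 0x02: read 02 18 as little → 0x1802
  top 5b → 0x3 → jmp [J]
  [10:0] imm=2 = $2
off 0x04: read 0d ce as little → 0xce0d
  top 5b → 0x19 → cmpi [RI]
  [10:8] rd=6 = x6
  [7:0] imm=13 = $13
off 0x06: read c8 cd as little → 0xcdc8
  top 5b → 0x19 → cmpi [RI]
  [10:8] rd=5 = x5
  [7:0] imm=200 = $200

jmp $2; cmpi x6, $13; cmpi x5, $200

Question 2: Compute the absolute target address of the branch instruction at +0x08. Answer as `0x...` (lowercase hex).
0x9970

@+08  little-endian(fc ef) = 0xeffc
  top 5b → 0x1d → bl [J]
  [10:0] imm=2044 (s11→-4) = $-4
  target = base 0x996a + off 0x08 + 2 + imm -4 = 0x9970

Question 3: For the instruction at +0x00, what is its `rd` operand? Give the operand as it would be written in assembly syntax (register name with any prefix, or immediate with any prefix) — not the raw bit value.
x5

off 0x00: read 50 cd as little → 0xcd50
  opcode bits[15:11]=0x19: cmpi/RI
  [10:8] rd=5 = x5
  [7:0] imm=80 = $80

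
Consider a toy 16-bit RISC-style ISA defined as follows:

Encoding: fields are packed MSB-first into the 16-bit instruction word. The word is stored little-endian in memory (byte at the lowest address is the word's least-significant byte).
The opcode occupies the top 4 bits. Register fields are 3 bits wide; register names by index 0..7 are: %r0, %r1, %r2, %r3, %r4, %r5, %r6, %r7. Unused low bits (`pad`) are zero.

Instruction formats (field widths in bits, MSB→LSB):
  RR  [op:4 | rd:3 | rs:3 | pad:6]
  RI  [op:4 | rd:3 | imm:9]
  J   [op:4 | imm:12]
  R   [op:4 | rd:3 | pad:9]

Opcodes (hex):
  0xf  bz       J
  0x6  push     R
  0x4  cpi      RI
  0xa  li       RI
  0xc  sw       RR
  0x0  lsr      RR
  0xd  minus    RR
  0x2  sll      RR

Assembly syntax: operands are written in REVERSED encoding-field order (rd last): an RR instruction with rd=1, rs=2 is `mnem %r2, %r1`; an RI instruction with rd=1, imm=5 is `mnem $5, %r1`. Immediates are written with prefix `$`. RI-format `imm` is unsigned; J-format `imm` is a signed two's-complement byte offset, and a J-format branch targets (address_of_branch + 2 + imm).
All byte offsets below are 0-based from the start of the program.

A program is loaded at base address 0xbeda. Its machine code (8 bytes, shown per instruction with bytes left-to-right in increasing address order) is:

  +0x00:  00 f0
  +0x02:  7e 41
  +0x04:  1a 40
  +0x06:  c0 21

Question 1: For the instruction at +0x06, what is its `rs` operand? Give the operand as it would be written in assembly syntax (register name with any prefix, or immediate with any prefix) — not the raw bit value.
%r7

@+06  little-endian(c0 21) = 0x21c0
  top 4b → 0x2 → sll [RR]
  rd: (w>>9)&0x7=0x0 → %r0
  rs: (w>>6)&0x7=0x7 → %r7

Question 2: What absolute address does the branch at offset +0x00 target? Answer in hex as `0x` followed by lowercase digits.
+0x00: 00 f0 ⇒ word 0xf000 (little)
  op=0xf000>>12=0xf ⇒ bz (J)
  [11:0] imm=0 = $0
  target = base 0xbeda + off 0x00 + 2 + imm 0 = 0xbedc

0xbedc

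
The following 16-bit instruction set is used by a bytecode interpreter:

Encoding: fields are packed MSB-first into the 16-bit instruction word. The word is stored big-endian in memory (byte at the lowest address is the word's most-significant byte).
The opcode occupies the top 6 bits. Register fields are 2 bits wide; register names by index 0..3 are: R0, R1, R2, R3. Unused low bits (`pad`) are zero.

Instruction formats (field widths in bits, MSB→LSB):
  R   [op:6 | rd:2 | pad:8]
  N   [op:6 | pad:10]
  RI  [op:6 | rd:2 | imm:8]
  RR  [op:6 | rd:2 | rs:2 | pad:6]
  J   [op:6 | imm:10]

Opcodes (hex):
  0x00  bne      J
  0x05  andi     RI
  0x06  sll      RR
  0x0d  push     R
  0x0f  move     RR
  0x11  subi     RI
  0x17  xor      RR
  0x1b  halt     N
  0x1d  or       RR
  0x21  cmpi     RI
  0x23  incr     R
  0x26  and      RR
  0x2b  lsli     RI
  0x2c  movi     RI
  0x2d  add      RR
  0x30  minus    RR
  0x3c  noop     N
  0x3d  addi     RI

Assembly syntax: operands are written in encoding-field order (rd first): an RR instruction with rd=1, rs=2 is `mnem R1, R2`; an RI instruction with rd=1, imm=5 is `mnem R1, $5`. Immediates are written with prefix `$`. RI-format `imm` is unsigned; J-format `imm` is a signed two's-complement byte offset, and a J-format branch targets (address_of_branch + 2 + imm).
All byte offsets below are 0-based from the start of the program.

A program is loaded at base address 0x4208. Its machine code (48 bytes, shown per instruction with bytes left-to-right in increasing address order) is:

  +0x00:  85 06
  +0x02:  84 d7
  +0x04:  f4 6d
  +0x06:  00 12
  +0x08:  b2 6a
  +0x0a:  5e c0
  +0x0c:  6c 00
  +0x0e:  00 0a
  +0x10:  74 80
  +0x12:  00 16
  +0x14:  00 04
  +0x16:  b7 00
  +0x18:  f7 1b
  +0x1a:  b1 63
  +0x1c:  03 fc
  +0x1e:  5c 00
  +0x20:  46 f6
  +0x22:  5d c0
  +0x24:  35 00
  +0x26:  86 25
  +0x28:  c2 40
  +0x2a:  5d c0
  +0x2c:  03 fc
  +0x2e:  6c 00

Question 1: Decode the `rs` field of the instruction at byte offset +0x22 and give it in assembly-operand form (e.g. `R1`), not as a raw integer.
R3

[22] 5d c0 → 0x5dc0
  op=0x5dc0>>10=0x17 ⇒ xor (RR)
  rd: (w>>8)&0x3=0x1 → R1
  rs: (w>>6)&0x3=0x3 → R3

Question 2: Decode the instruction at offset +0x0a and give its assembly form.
xor R2, R3

+0x0a: 5e c0 ⇒ word 0x5ec0 (big)
  opcode bits[15:10]=0x17: xor/RR
  rd@[9:8]=0x2 ⇒ R2
  rs@[7:6]=0x3 ⇒ R3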